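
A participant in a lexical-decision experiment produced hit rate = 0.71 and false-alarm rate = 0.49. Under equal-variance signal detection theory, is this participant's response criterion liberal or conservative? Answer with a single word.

z(H) = 0.553, z(FA) = -0.025
c = −½·(z(H) + z(FA)) = -0.264
c < 0 → liberal criterion (biased toward responding “yes”).

liberal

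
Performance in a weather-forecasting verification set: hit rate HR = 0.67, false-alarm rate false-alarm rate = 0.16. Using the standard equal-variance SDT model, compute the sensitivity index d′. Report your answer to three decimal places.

d′ = 1.434

Φ⁻¹(H) = 0.4399
Φ⁻¹(FA) = -0.9945
d' = z(H) − z(FA) = 0.4399 − (-0.9945) = 1.4344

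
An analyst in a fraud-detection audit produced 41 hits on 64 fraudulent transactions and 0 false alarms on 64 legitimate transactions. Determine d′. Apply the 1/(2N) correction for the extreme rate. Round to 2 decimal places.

The false-alarm rate is 0/64 = 0, so apply the 1/(2N) correction: FA → 1/(2·64) = 0.00781.
z(H) = z(0.64062) = 0.360
z(FA) = z(0.00781) = -2.418
d' = 0.360 − (-2.418) = 2.778

d′ = 2.78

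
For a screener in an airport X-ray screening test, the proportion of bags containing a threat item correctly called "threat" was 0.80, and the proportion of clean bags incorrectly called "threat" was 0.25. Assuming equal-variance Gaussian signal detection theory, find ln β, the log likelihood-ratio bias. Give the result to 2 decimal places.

z(H) = z(0.80) = 0.842
z(FA) = z(0.25) = -0.674
ln β = −½·[z(H)² − z(FA)²] = −0.5 × (0.709 − 0.454) = -0.1275

ln β = -0.13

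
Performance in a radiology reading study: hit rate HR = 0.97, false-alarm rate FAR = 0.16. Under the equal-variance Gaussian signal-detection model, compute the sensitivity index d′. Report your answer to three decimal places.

z(H) = z(0.97) = 1.8808
z(FA) = z(0.16) = -0.9945
d' = z(H) − z(FA) = 1.8808 − (-0.9945) = 2.8753

d′ = 2.875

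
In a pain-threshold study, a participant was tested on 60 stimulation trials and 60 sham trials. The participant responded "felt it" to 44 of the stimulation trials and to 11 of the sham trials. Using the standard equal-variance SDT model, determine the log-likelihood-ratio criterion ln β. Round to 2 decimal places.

ln β = 0.21

H = 44/60 = 0.7333
FA = 11/60 = 0.1833
Φ⁻¹(0.7333) = 0.623, Φ⁻¹(0.1833) = -0.903
ln β = −½·[z(H)² − z(FA)²] = −0.5 × (0.388 − 0.815) = 0.2135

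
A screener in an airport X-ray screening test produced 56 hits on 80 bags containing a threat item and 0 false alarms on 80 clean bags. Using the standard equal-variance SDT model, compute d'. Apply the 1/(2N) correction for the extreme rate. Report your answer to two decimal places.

The false-alarm rate is 0/80 = 0, so apply the 1/(2N) correction: FA → 1/(2·80) = 0.00625.
z(H) = z(0.70000) = 0.524
z(FA) = z(0.00625) = -2.498
d' = 0.524 − (-2.498) = 3.022

d' = 3.02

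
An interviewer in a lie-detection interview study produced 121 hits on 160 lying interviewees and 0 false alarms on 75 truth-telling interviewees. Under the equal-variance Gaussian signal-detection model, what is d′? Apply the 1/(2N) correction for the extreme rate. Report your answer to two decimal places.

d′ = 3.17

The false-alarm rate is 0/75 = 0, so apply the 1/(2N) correction: FA → 1/(2·75) = 0.00667.
z(H) = z(0.75625) = 0.694
z(FA) = z(0.00667) = -2.475
d' = 0.694 − (-2.475) = 3.169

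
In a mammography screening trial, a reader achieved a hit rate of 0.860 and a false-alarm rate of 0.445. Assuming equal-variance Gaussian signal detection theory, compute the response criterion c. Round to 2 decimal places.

z(0.860) = 1.0803, z(0.445) = -0.1383
c = −½·[z(H) + z(FA)] = −0.5 × (1.0803 + (-0.1383)) = -0.4710
c < 0: the reader has a liberal response bias.

c = -0.47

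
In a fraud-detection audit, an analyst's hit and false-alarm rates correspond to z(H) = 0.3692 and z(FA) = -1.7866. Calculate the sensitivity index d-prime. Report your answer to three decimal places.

d' = z(H) − z(FA) = 0.3692 − (-1.7866) = 2.1558

d-prime = 2.156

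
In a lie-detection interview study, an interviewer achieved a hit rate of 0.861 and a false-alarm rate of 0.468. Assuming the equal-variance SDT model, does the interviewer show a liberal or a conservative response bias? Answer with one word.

z(H) = 1.085, z(FA) = -0.080
c = −½·(z(H) + z(FA)) = -0.5025
c < 0 → liberal criterion (biased toward responding “yes”).

liberal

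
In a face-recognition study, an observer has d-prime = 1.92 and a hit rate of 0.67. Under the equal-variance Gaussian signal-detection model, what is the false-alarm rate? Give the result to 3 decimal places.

false-alarm rate = 0.069

z(hit rate) = z(0.67) = 0.4399
z(FA) = z(H) − d' = 0.4399 − 1.92 = -1.4801
false-alarm rate = Φ(-1.4801) = 0.0694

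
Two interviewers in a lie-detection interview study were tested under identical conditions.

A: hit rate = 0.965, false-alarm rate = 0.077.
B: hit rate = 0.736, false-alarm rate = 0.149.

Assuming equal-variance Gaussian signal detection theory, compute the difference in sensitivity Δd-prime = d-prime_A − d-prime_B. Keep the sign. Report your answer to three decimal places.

A: z(0.965) = 1.8119, z(0.077) = -1.4255, d' = 3.2374
B: z(0.736) = 0.6311, z(0.149) = -1.0407, d' = 1.6718
Δd' = d'_A − d'_B = 3.2374 − 1.6718 = 1.5656
A has the higher sensitivity.

Δd-prime = 1.566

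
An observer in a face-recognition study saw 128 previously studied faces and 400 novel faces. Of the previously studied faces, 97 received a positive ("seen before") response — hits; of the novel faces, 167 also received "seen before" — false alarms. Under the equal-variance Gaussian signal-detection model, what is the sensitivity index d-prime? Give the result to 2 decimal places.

d-prime = 0.91

H = 97/128 = 0.7578
FA = 167/400 = 0.4175
z(H) = z(0.7578) = 0.699
z(FA) = z(0.4175) = -0.208
d' = z(H) − z(FA) = 0.699 − (-0.208) = 0.907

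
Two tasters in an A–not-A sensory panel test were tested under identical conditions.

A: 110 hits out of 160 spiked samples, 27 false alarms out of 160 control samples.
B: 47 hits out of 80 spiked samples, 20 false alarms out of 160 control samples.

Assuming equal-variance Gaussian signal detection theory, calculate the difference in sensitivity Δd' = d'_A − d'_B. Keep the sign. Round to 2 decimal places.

A: z(0.6875) = 0.489, z(0.1688) = -0.959, d' = 1.448
B: z(0.5875) = 0.221, z(0.1250) = -1.150, d' = 1.371
Δd' = d'_A − d'_B = 1.448 − 1.371 = 0.077
A has the higher sensitivity.

Δd' = 0.08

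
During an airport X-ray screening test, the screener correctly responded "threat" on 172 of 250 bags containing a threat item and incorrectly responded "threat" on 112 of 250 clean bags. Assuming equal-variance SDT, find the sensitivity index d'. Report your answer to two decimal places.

d' = 0.62

H = 172/250 = 0.6880
FA = 112/250 = 0.4480
z(H) = 0.4902
z(FA) = -0.1307
d' = z(H) − z(FA) = 0.4902 − (-0.1307) = 0.6209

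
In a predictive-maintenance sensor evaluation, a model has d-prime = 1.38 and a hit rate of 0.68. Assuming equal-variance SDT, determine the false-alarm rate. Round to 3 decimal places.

z(hit rate) = z(0.68) = 0.4677
z(FA) = z(H) − d' = 0.4677 − 1.38 = -0.9123
false-alarm rate = Φ(-0.9123) = 0.1808

false-alarm rate = 0.181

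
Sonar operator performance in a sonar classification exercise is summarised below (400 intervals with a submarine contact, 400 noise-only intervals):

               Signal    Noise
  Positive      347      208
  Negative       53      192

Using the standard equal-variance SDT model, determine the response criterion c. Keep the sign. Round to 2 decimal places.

H = 347/400 = 0.8675
FA = 208/400 = 0.5200
Φ⁻¹(H) = Φ⁻¹(0.8675) = 1.1147
Φ⁻¹(FA) = Φ⁻¹(0.5200) = 0.0502
c = −½·[z(H) + z(FA)] = −0.5 × (1.1147 + 0.0502) = -0.58245
c < 0: the sonar operator has a liberal response bias.

c = -0.58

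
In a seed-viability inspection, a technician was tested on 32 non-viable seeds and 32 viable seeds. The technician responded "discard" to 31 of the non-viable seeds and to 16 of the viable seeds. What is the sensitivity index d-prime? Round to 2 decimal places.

d-prime = 1.86

H = 31/32 = 0.9688
FA = 16/32 = 0.5000
z(0.9688) = 1.863, z(0.5000) = 0.000
d' = z(H) − z(FA) = 1.863 − 0.000 = 1.863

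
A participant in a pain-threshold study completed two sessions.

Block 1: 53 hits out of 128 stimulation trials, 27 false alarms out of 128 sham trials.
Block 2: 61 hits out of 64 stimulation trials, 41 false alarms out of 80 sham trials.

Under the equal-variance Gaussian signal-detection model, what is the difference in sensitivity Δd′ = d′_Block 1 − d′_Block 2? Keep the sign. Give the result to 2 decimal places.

Δd′ = -1.06

Block 1: z(0.4141) = -0.217, z(0.2109) = -0.803, d' = 0.586
Block 2: z(0.9531) = 1.676, z(0.5125) = 0.031, d' = 1.645
Δd' = d'_Block 1 − d'_Block 2 = 0.586 − 1.645 = -1.059
Block 2 has the higher sensitivity.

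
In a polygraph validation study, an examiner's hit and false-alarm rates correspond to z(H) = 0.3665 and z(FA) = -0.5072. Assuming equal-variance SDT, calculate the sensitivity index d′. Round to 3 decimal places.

d' = z(H) − z(FA) = 0.3665 − (-0.5072) = 0.8737

d′ = 0.874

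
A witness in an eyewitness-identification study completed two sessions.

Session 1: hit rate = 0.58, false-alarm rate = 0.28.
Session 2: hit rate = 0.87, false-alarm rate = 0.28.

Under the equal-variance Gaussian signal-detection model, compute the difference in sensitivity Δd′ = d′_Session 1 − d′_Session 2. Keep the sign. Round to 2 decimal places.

Δd′ = -0.92

Session 1: z(0.58) = 0.202, z(0.28) = -0.583, d' = 0.785
Session 2: z(0.87) = 1.126, z(0.28) = -0.583, d' = 1.709
Δd' = d'_Session 1 − d'_Session 2 = 0.785 − 1.709 = -0.924
Session 2 has the higher sensitivity.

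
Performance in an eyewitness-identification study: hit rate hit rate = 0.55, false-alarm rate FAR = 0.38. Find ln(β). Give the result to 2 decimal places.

ln β = 0.04

z(H) = 0.126
z(FA) = -0.305
ln β = −½·[z(H)² − z(FA)²] = −0.5 × (0.016 − 0.093) = 0.0385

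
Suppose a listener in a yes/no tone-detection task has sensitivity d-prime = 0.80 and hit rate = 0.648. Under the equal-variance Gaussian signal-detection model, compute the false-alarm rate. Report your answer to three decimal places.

z(hit rate) = z(0.648) = 0.3799
z(FA) = z(H) − d' = 0.3799 − 0.80 = -0.4201
false-alarm rate = Φ(-0.4201) = 0.3372

false-alarm rate = 0.337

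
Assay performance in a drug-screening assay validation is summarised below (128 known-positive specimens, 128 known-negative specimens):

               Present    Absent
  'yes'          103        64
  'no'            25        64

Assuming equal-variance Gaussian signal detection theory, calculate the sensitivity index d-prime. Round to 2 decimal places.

d-prime = 0.86

H = 103/128 = 0.8047
FA = 64/128 = 0.5000
z(H) = z(0.8047) = 0.859
z(FA) = z(0.5000) = 0.000
d' = z(H) − z(FA) = 0.859 − 0.000 = 0.859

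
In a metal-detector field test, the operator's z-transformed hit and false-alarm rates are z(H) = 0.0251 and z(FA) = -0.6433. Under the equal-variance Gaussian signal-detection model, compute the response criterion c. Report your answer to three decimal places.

c = −½·[z(H) + z(FA)] = −½·(0.0251 + (-0.6433)) = 0.3091
c > 0: the operator has a conservative response bias.

c = 0.309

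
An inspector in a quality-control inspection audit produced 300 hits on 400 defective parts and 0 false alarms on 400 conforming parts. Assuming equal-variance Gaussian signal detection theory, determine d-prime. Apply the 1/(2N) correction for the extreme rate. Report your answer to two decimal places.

d-prime = 3.70

The false-alarm rate is 0/400 = 0, so apply the 1/(2N) correction: FA → 1/(2·400) = 0.00125.
z(H) = z(0.75000) = 0.674
z(FA) = z(0.00125) = -3.023
d' = 0.674 − (-3.023) = 3.697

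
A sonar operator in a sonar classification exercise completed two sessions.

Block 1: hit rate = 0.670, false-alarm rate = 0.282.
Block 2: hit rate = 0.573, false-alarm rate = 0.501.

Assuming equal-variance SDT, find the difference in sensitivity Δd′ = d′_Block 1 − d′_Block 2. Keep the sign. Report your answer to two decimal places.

Block 1: z(0.670) = 0.440, z(0.282) = -0.577, d' = 1.017
Block 2: z(0.573) = 0.184, z(0.501) = 0.003, d' = 0.181
Δd' = d'_Block 1 − d'_Block 2 = 1.017 − 0.181 = 0.836
Block 1 has the higher sensitivity.

Δd′ = 0.84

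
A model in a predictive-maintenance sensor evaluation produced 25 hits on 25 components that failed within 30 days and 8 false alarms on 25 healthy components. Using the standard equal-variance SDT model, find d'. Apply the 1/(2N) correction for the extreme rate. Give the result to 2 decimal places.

d' = 2.52

The hit rate is 25/25 = 1, so apply the 1/(2N) correction: H → 1 − 1/(2·25) = 0.98000.
z(H) = z(0.98000) = 2.054
z(FA) = z(0.32000) = -0.468
d' = 2.054 − (-0.468) = 2.522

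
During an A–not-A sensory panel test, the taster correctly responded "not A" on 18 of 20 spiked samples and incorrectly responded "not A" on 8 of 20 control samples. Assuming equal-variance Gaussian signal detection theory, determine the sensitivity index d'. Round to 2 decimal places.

H = 18/20 = 0.9000
FA = 8/20 = 0.4000
Φ⁻¹(H) = 1.2816
Φ⁻¹(FA) = -0.2533
d' = z(H) − z(FA) = 1.2816 − (-0.2533) = 1.5349

d' = 1.53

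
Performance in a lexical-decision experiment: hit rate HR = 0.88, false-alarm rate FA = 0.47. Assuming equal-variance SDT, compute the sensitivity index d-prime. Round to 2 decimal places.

d-prime = 1.25

z(0.88) = 1.175, z(0.47) = -0.075
d' = z(H) − z(FA) = 1.175 − (-0.075) = 1.250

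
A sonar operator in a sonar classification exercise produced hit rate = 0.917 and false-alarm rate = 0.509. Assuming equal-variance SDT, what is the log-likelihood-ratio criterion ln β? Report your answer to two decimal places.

z(0.917) = 1.385, z(0.509) = 0.023
ln β = −½·[z(H)² − z(FA)²] = −0.5 × (1.918 − 0.001) = -0.9585

ln β = -0.96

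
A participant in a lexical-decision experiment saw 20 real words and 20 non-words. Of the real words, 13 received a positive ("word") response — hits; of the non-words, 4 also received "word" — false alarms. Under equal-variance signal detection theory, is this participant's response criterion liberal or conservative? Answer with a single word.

z(H) = 0.385, z(FA) = -0.842
c = −½·(z(H) + z(FA)) = 0.2285
c > 0 → conservative criterion (biased toward responding “no”).

conservative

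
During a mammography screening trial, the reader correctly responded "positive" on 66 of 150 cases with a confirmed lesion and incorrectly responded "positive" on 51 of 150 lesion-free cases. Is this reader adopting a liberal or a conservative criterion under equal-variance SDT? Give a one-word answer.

z(H) = -0.151, z(FA) = -0.412
c = −½·(z(H) + z(FA)) = 0.2815
c > 0 → conservative criterion (biased toward responding “no”).

conservative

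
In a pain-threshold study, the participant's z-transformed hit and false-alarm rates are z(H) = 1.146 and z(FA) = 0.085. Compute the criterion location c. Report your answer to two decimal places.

c = -0.62

c = −½·[z(H) + z(FA)] = −½·(1.146 + 0.085) = -0.6155
c < 0: the participant has a liberal response bias.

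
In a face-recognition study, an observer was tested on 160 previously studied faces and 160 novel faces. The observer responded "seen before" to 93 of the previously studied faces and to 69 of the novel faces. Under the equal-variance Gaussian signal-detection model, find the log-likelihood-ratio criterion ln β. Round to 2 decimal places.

ln β = -0.01

H = 93/160 = 0.5813
FA = 69/160 = 0.4313
Φ⁻¹(H) = Φ⁻¹(0.5813) = 0.205
Φ⁻¹(FA) = Φ⁻¹(0.4313) = -0.173
ln β = −½·[z(H)² − z(FA)²] = −0.5 × (0.042 − 0.030) = -0.006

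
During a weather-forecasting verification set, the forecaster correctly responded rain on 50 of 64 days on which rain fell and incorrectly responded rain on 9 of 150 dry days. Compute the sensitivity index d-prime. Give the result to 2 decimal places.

d-prime = 2.33

H = 50/64 = 0.7812
FA = 9/150 = 0.0600
z(0.7812) = 0.776, z(0.0600) = -1.555
d' = z(H) − z(FA) = 0.776 − (-1.555) = 2.331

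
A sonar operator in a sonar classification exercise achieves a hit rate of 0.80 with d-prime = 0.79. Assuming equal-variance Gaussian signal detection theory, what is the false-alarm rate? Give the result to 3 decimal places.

z(hit rate) = z(0.80) = 0.8416
z(FA) = z(H) − d' = 0.8416 − 0.79 = 0.0516
false-alarm rate = Φ(0.0516) = 0.5206

false-alarm rate = 0.521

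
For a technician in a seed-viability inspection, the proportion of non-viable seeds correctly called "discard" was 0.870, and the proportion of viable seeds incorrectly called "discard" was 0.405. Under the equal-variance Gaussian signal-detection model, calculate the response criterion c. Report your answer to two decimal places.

Φ⁻¹(H) = 1.126
Φ⁻¹(FA) = -0.240
c = −½·[z(H) + z(FA)] = −0.5 × (1.126 + (-0.240)) = -0.443

c = -0.44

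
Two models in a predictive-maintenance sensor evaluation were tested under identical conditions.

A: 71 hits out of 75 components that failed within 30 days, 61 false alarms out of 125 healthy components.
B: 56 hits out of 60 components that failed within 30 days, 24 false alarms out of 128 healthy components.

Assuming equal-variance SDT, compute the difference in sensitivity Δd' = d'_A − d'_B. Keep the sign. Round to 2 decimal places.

Δd' = -0.74

A: z(0.9467) = 1.614, z(0.4880) = -0.030, d' = 1.644
B: z(0.9333) = 1.501, z(0.1875) = -0.887, d' = 2.388
Δd' = d'_A − d'_B = 1.644 − 2.388 = -0.744
B has the higher sensitivity.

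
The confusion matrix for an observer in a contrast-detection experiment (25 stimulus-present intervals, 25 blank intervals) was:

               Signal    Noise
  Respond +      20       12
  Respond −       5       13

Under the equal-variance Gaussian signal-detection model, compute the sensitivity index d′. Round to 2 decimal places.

H = 20/25 = 0.8000
FA = 12/25 = 0.4800
Φ⁻¹(0.8000) = 0.8416, Φ⁻¹(0.4800) = -0.0502
d' = z(H) − z(FA) = 0.8416 − (-0.0502) = 0.8918

d′ = 0.89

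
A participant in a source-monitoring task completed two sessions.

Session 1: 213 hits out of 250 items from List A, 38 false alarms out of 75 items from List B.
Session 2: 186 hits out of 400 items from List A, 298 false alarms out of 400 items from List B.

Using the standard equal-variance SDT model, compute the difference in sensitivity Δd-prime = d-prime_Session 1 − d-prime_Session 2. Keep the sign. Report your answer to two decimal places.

Δd-prime = 1.78

Session 1: z(0.8520) = 1.045, z(0.5067) = 0.017, d' = 1.028
Session 2: z(0.4650) = -0.088, z(0.7450) = 0.659, d' = -0.747
Δd' = d'_Session 1 − d'_Session 2 = 1.028 − (-0.747) = 1.775
Session 1 has the higher sensitivity.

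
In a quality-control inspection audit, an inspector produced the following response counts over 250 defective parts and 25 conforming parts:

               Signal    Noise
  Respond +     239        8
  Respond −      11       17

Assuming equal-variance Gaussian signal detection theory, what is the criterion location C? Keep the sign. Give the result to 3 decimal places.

H = 239/250 = 0.9560
FA = 8/25 = 0.3200
z(H) = 1.7060
z(FA) = -0.4677
c = −½·[z(H) + z(FA)] = −0.5 × (1.7060 + (-0.4677)) = -0.61915

C = -0.619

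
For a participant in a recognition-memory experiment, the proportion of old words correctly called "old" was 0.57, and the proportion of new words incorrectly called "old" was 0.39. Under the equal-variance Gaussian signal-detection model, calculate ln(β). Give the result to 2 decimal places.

ln β = 0.02

z(H) = z(0.57) = 0.176
z(FA) = z(0.39) = -0.279
ln β = −½·[z(H)² − z(FA)²] = −0.5 × (0.031 − 0.078) = 0.0235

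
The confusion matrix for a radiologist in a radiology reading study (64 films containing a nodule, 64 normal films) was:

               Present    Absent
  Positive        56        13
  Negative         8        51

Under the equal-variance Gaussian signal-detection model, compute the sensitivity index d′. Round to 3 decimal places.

d′ = 1.981

H = 56/64 = 0.8750
FA = 13/64 = 0.2031
z(H) = z(0.8750) = 1.1503
z(FA) = z(0.2031) = -0.8306
d' = z(H) − z(FA) = 1.1503 − (-0.8306) = 1.9809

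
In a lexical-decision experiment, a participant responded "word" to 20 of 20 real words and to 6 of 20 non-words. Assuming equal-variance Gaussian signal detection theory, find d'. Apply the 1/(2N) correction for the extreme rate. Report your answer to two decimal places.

d' = 2.48

The hit rate is 20/20 = 1, so apply the 1/(2N) correction: H → 1 − 1/(2·20) = 0.97500.
z(H) = z(0.97500) = 1.960
z(FA) = z(0.30000) = -0.524
d' = 1.960 − (-0.524) = 2.484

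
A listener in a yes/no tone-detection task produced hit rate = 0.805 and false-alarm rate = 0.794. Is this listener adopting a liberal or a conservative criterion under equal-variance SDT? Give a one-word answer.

z(H) = 0.860, z(FA) = 0.820
c = −½·(z(H) + z(FA)) = -0.840
c < 0 → liberal criterion (biased toward responding “yes”).

liberal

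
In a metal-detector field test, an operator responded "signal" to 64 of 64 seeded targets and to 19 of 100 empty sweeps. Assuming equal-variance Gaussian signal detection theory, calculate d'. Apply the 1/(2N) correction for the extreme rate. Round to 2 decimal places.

The hit rate is 64/64 = 1, so apply the 1/(2N) correction: H → 1 − 1/(2·64) = 0.99219.
z(H) = z(0.99219) = 2.418
z(FA) = z(0.19000) = -0.878
d' = 2.418 − (-0.878) = 3.296

d' = 3.30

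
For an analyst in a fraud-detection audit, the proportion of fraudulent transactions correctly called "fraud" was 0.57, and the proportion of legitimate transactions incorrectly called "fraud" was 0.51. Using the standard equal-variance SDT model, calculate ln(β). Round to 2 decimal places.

ln β = -0.02

Φ⁻¹(H) = Φ⁻¹(0.57) = 0.176
Φ⁻¹(FA) = Φ⁻¹(0.51) = 0.025
ln β = −½·[z(H)² − z(FA)²] = −0.5 × (0.031 − 0.001) = -0.015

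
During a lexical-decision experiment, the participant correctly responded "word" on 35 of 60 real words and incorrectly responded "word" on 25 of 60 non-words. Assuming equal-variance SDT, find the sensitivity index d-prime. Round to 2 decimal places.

H = 35/60 = 0.5833
FA = 25/60 = 0.4167
z(H) = z(0.5833) = 0.2103
z(FA) = z(0.4167) = -0.2103
d' = z(H) − z(FA) = 0.2103 − (-0.2103) = 0.4206

d-prime = 0.42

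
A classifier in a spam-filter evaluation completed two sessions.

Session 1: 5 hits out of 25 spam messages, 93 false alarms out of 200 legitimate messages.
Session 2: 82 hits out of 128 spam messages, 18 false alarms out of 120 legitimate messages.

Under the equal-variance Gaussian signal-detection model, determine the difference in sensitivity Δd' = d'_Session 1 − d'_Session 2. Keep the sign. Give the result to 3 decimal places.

Session 1: z(0.2000) = -0.8416, z(0.4650) = -0.0878, d' = -0.7538
Session 2: z(0.6406) = 0.3601, z(0.1500) = -1.0364, d' = 1.3965
Δd' = d'_Session 1 − d'_Session 2 = -0.7538 − 1.3965 = -2.1503
Session 2 has the higher sensitivity.

Δd' = -2.150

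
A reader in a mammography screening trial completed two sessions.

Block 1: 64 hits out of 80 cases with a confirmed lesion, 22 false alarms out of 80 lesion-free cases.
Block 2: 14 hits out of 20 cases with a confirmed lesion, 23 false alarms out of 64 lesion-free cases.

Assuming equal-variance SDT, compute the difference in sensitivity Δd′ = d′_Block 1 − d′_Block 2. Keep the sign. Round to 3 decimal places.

Δd′ = 0.555

Block 1: z(0.8000) = 0.8416, z(0.2750) = -0.5978, d' = 1.4394
Block 2: z(0.7000) = 0.5244, z(0.3594) = -0.3601, d' = 0.8845
Δd' = d'_Block 1 − d'_Block 2 = 1.4394 − 0.8845 = 0.5549
Block 1 has the higher sensitivity.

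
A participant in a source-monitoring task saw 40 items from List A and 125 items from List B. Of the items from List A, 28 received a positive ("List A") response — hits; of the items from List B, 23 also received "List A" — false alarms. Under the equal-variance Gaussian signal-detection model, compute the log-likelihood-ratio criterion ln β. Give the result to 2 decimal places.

H = 28/40 = 0.7000
FA = 23/125 = 0.1840
z(H) = z(0.7000) = 0.524
z(FA) = z(0.1840) = -0.900
ln β = −½·[z(H)² − z(FA)²] = −0.5 × (0.275 − 0.810) = 0.2675

ln β = 0.27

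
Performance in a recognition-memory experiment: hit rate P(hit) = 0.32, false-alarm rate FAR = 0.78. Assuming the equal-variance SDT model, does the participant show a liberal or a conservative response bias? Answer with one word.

z(H) = -0.468, z(FA) = 0.772
c = −½·(z(H) + z(FA)) = -0.152
c < 0 → liberal criterion (biased toward responding “yes”).

liberal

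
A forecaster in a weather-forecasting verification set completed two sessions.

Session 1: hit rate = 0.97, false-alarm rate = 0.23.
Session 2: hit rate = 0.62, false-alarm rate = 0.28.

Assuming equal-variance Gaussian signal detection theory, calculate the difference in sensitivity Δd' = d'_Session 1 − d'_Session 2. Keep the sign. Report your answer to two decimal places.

Session 1: z(0.97) = 1.881, z(0.23) = -0.739, d' = 2.620
Session 2: z(0.62) = 0.305, z(0.28) = -0.583, d' = 0.888
Δd' = d'_Session 1 − d'_Session 2 = 2.620 − 0.888 = 1.732
Session 1 has the higher sensitivity.

Δd' = 1.73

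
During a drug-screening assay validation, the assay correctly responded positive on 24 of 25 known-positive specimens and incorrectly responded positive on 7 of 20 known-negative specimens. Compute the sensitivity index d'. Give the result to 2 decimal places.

d' = 2.14

H = 24/25 = 0.9600
FA = 7/20 = 0.3500
Φ⁻¹(H) = 1.751
Φ⁻¹(FA) = -0.385
d' = z(H) − z(FA) = 1.751 − (-0.385) = 2.136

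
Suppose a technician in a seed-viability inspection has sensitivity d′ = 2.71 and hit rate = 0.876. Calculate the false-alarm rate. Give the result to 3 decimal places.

false-alarm rate = 0.060

z(hit rate) = z(0.876) = 1.1552
z(FA) = z(H) − d' = 1.1552 − 2.71 = -1.5548
false-alarm rate = Φ(-1.5548) = 0.0600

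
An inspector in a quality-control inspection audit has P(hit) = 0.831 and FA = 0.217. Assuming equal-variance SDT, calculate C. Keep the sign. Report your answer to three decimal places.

C = -0.088

z(H) = 0.9581
z(FA) = -0.7824
c = −½·[z(H) + z(FA)] = −0.5 × (0.9581 + (-0.7824)) = -0.08785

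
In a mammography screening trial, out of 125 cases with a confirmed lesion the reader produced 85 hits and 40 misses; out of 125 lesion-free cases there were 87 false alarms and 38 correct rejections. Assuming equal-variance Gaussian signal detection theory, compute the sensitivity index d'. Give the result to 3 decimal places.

d' = -0.045

H = 85/125 = 0.6800
FA = 87/125 = 0.6960
z(H) = z(0.6800) = 0.4677
z(FA) = z(0.6960) = 0.5129
d' = z(H) − z(FA) = 0.4677 − 0.5129 = -0.0452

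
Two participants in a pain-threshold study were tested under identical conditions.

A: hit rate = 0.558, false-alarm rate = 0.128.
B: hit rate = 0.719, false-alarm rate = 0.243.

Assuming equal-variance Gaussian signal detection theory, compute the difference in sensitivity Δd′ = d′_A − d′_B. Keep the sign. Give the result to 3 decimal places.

Δd′ = 0.005

A: z(0.558) = 0.1459, z(0.128) = -1.1359, d' = 1.2818
B: z(0.719) = 0.5799, z(0.243) = -0.6967, d' = 1.2766
Δd' = d'_A − d'_B = 1.2818 − 1.2766 = 0.0052
A has the higher sensitivity.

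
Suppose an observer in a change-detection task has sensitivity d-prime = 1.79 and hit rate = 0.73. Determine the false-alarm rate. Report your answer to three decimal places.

false-alarm rate = 0.120

z(hit rate) = z(0.73) = 0.6128
z(FA) = z(H) − d' = 0.6128 − 1.79 = -1.1772
false-alarm rate = Φ(-1.1772) = 0.1196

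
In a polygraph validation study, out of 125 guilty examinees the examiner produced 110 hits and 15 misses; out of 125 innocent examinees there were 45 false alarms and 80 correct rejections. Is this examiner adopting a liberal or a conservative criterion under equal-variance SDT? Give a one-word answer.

liberal

z(H) = 1.175, z(FA) = -0.358
c = −½·(z(H) + z(FA)) = -0.4085
c < 0 → liberal criterion (biased toward responding “yes”).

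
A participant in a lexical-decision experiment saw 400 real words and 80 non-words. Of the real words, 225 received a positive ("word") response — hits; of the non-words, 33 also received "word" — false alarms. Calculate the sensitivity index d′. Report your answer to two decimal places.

H = 225/400 = 0.5625
FA = 33/80 = 0.4125
z(0.5625) = 0.157, z(0.4125) = -0.221
d' = z(H) − z(FA) = 0.157 − (-0.221) = 0.378

d′ = 0.38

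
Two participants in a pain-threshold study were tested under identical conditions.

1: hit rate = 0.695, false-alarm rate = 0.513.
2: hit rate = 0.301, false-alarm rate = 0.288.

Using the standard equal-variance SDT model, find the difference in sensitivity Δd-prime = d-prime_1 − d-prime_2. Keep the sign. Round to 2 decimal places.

Δd-prime = 0.44

1: z(0.695) = 0.510, z(0.513) = 0.033, d' = 0.477
2: z(0.301) = -0.522, z(0.288) = -0.559, d' = 0.037
Δd' = d'_1 − d'_2 = 0.477 − 0.037 = 0.440
1 has the higher sensitivity.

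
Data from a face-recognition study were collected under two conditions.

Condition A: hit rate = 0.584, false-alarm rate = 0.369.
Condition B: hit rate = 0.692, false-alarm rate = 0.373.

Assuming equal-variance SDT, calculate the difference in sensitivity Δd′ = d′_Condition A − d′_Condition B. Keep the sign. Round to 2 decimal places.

Condition A: z(0.584) = 0.212, z(0.369) = -0.335, d' = 0.547
Condition B: z(0.692) = 0.502, z(0.373) = -0.324, d' = 0.826
Δd' = d'_Condition A − d'_Condition B = 0.547 − 0.826 = -0.279
Condition B has the higher sensitivity.

Δd′ = -0.28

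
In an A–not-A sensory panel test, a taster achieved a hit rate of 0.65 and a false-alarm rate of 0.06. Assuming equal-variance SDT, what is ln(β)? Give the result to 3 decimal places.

ln β = 1.134

z(H) = z(0.65) = 0.3853
z(FA) = z(0.06) = -1.5548
ln β = −½·[z(H)² − z(FA)²] = −0.5 × (0.1485 − 2.4174) = 1.13445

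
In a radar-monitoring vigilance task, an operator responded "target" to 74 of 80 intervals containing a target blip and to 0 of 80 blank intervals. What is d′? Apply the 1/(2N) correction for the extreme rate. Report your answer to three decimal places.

The false-alarm rate is 0/80 = 0, so apply the 1/(2N) correction: FA → 1/(2·80) = 0.00625.
z(H) = z(0.92500) = 1.4395
z(FA) = z(0.00625) = -2.4977
d' = 1.4395 − (-2.4977) = 3.9372

d′ = 3.937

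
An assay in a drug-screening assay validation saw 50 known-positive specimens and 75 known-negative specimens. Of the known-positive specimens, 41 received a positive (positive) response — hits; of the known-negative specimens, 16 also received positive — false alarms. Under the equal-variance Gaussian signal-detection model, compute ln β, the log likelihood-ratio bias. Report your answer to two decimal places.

H = 41/50 = 0.8200
FA = 16/75 = 0.2133
z(H) = 0.915
z(FA) = -0.795
ln β = −½·[z(H)² − z(FA)²] = −0.5 × (0.837 − 0.632) = -0.1025

ln β = -0.10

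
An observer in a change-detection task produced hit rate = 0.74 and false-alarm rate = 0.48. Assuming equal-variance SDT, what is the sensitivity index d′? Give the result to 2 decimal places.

d′ = 0.69

z(0.74) = 0.643, z(0.48) = -0.050
d' = z(H) − z(FA) = 0.643 − (-0.050) = 0.693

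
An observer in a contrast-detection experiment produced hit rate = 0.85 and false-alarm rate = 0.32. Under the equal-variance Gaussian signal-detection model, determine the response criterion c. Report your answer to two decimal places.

c = -0.28

Φ⁻¹(0.85) = 1.036, Φ⁻¹(0.32) = -0.468
c = −½·[z(H) + z(FA)] = −0.5 × (1.036 + (-0.468)) = -0.284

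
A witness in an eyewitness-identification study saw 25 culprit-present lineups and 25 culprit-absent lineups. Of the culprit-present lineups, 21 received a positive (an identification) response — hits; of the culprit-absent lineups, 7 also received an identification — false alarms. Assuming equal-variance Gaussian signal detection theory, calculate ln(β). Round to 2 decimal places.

H = 21/25 = 0.8400
FA = 7/25 = 0.2800
z(H) = z(0.8400) = 0.994
z(FA) = z(0.2800) = -0.583
ln β = −½·[z(H)² − z(FA)²] = −0.5 × (0.988 − 0.340) = -0.324

ln β = -0.32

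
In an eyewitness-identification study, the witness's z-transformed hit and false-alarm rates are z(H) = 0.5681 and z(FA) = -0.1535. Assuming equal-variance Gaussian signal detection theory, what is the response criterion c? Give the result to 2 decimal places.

c = -0.21

c = −½·[z(H) + z(FA)] = −½·(0.5681 + (-0.1535)) = -0.2073
c < 0: the witness has a liberal response bias.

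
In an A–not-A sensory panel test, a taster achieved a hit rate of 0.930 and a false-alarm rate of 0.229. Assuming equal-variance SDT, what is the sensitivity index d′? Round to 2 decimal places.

d′ = 2.22

z(H) = z(0.930) = 1.4758
z(FA) = z(0.229) = -0.7421
d' = z(H) − z(FA) = 1.4758 − (-0.7421) = 2.2179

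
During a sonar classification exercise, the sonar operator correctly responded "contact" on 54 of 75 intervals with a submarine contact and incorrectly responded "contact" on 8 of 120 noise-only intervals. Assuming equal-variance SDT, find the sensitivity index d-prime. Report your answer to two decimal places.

H = 54/75 = 0.7200
FA = 8/120 = 0.0667
Φ⁻¹(H) = Φ⁻¹(0.7200) = 0.583
Φ⁻¹(FA) = Φ⁻¹(0.0667) = -1.501
d' = z(H) − z(FA) = 0.583 − (-1.501) = 2.084

d-prime = 2.08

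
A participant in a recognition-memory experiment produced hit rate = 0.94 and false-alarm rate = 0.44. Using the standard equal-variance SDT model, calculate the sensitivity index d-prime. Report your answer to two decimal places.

z(H) = 1.5548
z(FA) = -0.1510
d' = z(H) − z(FA) = 1.5548 − (-0.1510) = 1.7058

d-prime = 1.71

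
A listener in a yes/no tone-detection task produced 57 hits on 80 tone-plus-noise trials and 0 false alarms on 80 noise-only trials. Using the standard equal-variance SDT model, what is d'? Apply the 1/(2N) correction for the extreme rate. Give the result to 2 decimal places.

d' = 3.06

The false-alarm rate is 0/80 = 0, so apply the 1/(2N) correction: FA → 1/(2·80) = 0.00625.
z(H) = z(0.71250) = 0.561
z(FA) = z(0.00625) = -2.498
d' = 0.561 − (-2.498) = 3.059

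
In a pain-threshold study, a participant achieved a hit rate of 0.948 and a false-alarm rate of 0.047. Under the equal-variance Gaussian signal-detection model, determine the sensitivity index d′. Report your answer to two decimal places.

d′ = 3.30

z(0.948) = 1.626, z(0.047) = -1.675
d' = z(H) − z(FA) = 1.626 − (-1.675) = 3.301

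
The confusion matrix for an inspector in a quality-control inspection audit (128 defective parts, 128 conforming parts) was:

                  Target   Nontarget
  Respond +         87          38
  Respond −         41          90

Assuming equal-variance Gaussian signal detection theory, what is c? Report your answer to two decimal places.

H = 87/128 = 0.6797
FA = 38/128 = 0.2969
Φ⁻¹(H) = 0.4669
Φ⁻¹(FA) = -0.5333
c = −½·[z(H) + z(FA)] = −0.5 × (0.4669 + (-0.5333)) = 0.0332
c > 0: the inspector has a conservative response bias.

c = 0.03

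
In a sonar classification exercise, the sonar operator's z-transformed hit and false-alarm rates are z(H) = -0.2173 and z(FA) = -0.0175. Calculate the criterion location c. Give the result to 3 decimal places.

c = 0.117

c = −½·[z(H) + z(FA)] = −½·(-0.2173 + (-0.0175)) = 0.1174
c > 0: the sonar operator has a conservative response bias.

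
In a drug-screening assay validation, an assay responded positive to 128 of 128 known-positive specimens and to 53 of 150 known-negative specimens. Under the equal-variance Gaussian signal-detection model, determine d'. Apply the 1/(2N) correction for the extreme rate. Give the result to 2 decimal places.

The hit rate is 128/128 = 1, so apply the 1/(2N) correction: H → 1 − 1/(2·128) = 0.99609.
z(H) = z(0.99609) = 2.660
z(FA) = z(0.35333) = -0.376
d' = 2.660 − (-0.376) = 3.036

d' = 3.04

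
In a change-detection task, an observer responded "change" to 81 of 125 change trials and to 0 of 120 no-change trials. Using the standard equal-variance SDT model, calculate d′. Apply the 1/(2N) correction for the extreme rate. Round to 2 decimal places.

The false-alarm rate is 0/120 = 0, so apply the 1/(2N) correction: FA → 1/(2·120) = 0.00417.
z(H) = z(0.64800) = 0.380
z(FA) = z(0.00417) = -2.638
d' = 0.380 − (-2.638) = 3.018

d′ = 3.02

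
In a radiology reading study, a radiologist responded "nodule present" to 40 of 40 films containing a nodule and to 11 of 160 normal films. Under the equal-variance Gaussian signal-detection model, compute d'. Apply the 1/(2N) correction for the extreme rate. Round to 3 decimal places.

The hit rate is 40/40 = 1, so apply the 1/(2N) correction: H → 1 − 1/(2·40) = 0.98750.
z(H) = z(0.98750) = 2.2414
z(FA) = z(0.06875) = -1.4852
d' = 2.2414 − (-1.4852) = 3.7266

d' = 3.727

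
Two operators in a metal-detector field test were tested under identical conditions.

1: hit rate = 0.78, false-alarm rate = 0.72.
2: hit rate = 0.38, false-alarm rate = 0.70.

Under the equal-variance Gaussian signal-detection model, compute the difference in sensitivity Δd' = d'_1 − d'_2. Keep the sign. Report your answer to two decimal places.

Δd' = 1.02

1: z(0.78) = 0.772, z(0.72) = 0.583, d' = 0.189
2: z(0.38) = -0.305, z(0.70) = 0.524, d' = -0.829
Δd' = d'_1 − d'_2 = 0.189 − (-0.829) = 1.018
1 has the higher sensitivity.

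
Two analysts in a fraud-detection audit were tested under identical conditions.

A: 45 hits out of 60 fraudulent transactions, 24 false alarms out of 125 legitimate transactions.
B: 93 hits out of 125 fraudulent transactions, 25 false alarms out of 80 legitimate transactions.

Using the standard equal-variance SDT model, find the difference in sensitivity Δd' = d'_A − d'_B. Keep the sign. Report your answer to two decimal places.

A: z(0.7500) = 0.674, z(0.1920) = -0.871, d' = 1.545
B: z(0.7440) = 0.656, z(0.3125) = -0.489, d' = 1.145
Δd' = d'_A − d'_B = 1.545 − 1.145 = 0.400
A has the higher sensitivity.

Δd' = 0.40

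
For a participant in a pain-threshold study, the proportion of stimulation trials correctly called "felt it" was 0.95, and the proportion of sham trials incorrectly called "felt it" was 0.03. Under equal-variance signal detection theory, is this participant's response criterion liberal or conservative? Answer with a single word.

z(H) = 1.645, z(FA) = -1.881
c = −½·(z(H) + z(FA)) = 0.118
c > 0 → conservative criterion (biased toward responding “no”).

conservative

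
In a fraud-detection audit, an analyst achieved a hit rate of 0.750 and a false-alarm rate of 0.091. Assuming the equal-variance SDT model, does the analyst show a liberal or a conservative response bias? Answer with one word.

z(H) = 0.674, z(FA) = -1.335
c = −½·(z(H) + z(FA)) = 0.3305
c > 0 → conservative criterion (biased toward responding “no”).

conservative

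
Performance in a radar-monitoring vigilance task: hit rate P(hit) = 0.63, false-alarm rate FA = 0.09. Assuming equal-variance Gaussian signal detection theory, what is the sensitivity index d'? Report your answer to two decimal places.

d' = 1.67

z(H) = z(0.63) = 0.3319
z(FA) = z(0.09) = -1.3408
d' = z(H) − z(FA) = 0.3319 − (-1.3408) = 1.6727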